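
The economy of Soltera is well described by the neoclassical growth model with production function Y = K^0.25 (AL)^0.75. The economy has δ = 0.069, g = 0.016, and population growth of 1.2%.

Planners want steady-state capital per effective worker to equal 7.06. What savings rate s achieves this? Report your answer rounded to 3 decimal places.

s ≈ 0.420

Steady state requires s·f(k) = (n + g + δ)·k, i.e. s·k^α = (n + g + δ)·k.
So s / (n + g + δ) = (k*)^(1−α) = 7.06^0.75 = 4.3312.
Therefore s = 4.3312 × (n + g + δ) = 4.3312 × 0.097 = 0.4201.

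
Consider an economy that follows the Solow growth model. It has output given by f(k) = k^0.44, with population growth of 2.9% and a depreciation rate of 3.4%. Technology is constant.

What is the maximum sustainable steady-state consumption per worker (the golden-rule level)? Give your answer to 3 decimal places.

c_gold ≈ 2.579

At the golden rule, f'(k) = n + δ, so α·k^(α−1) = n + δ and k_gold = (α/(n + δ))^(1/(1−α)).
k_gold = (0.44/0.063)^(1/0.56) = 6.9841^1.7857 ≈ 32.1609
c_gold = f(k_gold) − (n + δ)·k_gold = 4.6049 − 0.063×32.1609 ≈ 2.5788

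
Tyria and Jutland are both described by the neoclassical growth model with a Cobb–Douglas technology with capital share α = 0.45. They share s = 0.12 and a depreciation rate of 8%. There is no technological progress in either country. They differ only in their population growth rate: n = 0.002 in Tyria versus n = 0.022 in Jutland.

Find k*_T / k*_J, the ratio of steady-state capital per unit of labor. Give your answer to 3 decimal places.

ratio ≈ 1.487

Steady-state k* = [s/(n + δ)]^(1/(1−α)), so the ratio is [ (s_T/(n + δ)_T) / (s_J/(n + δ)_J) ]^1.8182.
s_T/(n + δ)_T = 0.12/0.082 = 1.4634; s_J/(n + δ)_J = 0.12/0.102 = 1.1765.
Ratio = (1.4634/1.1765)^1.8182 = 1.2439^1.8182 ≈ 1.4871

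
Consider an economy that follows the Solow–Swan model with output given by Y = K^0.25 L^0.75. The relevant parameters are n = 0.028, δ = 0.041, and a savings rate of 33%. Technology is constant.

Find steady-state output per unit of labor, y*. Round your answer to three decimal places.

y* = 1.685

At the steady state, Δk = 0, so s·k^α = (n + δ)·k.
Dividing both sides by k: k^(1−α) = s / (n + δ).
k^0.75 = 0.33 / (0.028 + 0.041) = 0.33 / 0.069 = 4.7826
k* = 4.7826^(1/0.75) ≈ 8.0578
y* = (k*)^α = 8.0578^0.25 ≈ 1.6848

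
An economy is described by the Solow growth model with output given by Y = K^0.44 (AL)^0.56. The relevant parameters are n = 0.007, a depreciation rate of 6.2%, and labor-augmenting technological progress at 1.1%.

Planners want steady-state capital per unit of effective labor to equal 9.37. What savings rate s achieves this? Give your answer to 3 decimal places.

In steady state, investment equals break-even investment: s·k^α = (n + g + δ)·k.
So s / (n + g + δ) = (k*)^(1−α) = 9.37^0.56 = 3.5009.
Therefore s = 3.5009 × (n + g + δ) = 3.5009 × 0.080 = 0.2801.

s ≈ 0.280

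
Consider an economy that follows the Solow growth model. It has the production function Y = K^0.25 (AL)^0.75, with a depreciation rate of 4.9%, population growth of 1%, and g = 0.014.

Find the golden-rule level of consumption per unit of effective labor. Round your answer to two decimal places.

At the golden rule, f'(k) = n + g + δ, so α·k^(α−1) = n + g + δ and k_gold = (α/(n + g + δ))^(1/(1−α)).
k_gold = (0.25/0.073)^(1/0.75) = 3.4247^1.3333 ≈ 5.1619
c_gold = f(k_gold) − (n + g + δ)·k_gold = 1.5073 − 0.073×5.1619 ≈ 1.1305

c_gold ≈ 1.13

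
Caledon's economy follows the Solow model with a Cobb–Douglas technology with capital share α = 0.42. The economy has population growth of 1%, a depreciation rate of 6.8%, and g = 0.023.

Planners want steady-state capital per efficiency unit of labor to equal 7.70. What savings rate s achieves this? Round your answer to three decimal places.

s ≈ 0.330

At the steady state, Δk = 0, so s·k^α = (n + g + δ)·k.
So s / (n + g + δ) = (k*)^(1−α) = 7.70^0.58 = 3.2671.
Therefore s = 3.2671 × (n + g + δ) = 3.2671 × 0.101 = 0.3300.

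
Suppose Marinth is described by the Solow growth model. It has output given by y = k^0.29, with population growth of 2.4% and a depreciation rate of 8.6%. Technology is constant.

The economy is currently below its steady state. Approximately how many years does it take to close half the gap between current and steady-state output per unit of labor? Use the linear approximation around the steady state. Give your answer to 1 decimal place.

Near the steady state the convergence rate is λ = (1 − α)(n + δ).
λ = (1 − 0.29) × 0.110 = 0.71 × 0.110 = 0.0781
Half-life = ln 2 / λ = 0.6931 / 0.0781 ≈ 8.87 years

half-life ≈ 8.9 years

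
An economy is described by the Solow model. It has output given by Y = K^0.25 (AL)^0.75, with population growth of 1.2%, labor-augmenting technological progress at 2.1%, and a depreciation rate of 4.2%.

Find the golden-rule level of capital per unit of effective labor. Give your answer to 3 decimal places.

k_gold ≈ 4.979

The golden rule sets f'(k) = n + g + δ, i.e. α·k^(α−1) = n + g + δ.
So k^(1−α) = α / (n + g + δ) = 0.25 / 0.075 = 3.3333.
k_gold = 3.3333^(1/0.75) ≈ 4.9793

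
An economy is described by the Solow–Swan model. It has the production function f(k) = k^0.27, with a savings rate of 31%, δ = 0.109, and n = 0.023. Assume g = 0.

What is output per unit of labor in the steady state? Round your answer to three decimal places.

y* = 1.371

Steady state requires s·f(k) = (n + δ)·k, i.e. s·k^α = (n + δ)·k.
Dividing both sides by k: k^(1−α) = s / (n + δ).
k^0.73 = 0.31 / (0.023 + 0.109) = 0.31 / 0.132 = 2.3485
k* = 2.3485^(1/0.73) ≈ 3.2206
y* = (k*)^α = 3.2206^0.27 ≈ 1.3713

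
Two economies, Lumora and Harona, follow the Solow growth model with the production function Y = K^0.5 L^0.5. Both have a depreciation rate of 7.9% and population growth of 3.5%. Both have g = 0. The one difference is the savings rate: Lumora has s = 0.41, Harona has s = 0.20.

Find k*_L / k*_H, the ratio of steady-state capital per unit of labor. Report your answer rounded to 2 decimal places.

Steady-state k* = [s/(n + δ)]^(1/(1−α)), so the ratio is [ (s_L/(n + δ)_L) / (s_H/(n + δ)_H) ]^2.
s_L/(n + δ)_L = 0.41/0.114 = 3.5965; s_H/(n + δ)_H = 0.20/0.114 = 1.7544.
Ratio = (3.5965/1.7544)^2 = 2.0500^2 ≈ 4.2025

ratio ≈ 4.20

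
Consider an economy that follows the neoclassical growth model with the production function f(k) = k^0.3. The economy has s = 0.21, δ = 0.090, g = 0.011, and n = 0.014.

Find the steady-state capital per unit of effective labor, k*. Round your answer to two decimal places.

k* = 2.36

At the steady state, Δk = 0, so s·k^α = (n + g + δ)·k.
Rearranging, k^(1−α) = s / (n + g + δ).
k^0.7 = 0.21 / (0.014 + 0.011 + 0.090) = 0.21 / 0.115 = 1.8261
k* = 1.8261^(1/0.7) ≈ 2.3638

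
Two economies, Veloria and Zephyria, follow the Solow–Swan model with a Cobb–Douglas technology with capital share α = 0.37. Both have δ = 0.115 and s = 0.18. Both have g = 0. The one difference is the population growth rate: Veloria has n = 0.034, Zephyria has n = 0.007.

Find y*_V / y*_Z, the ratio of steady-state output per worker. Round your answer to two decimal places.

ratio ≈ 0.89

Steady-state y* = [s/(n + δ)]^(α/(1−α)), so the ratio is [ (s_V/(n + δ)_V) / (s_Z/(n + δ)_Z) ]^0.5873.
s_V/(n + δ)_V = 0.18/0.149 = 1.2081; s_Z/(n + δ)_Z = 0.18/0.122 = 1.4754.
Ratio = (1.2081/1.4754)^0.5873 = 0.8188^0.5873 ≈ 0.8892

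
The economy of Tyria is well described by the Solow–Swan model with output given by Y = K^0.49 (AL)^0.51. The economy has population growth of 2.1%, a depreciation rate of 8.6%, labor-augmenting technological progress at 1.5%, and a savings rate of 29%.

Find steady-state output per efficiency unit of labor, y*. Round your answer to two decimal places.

Steady state requires s·f(k) = (n + g + δ)·k, i.e. s·k^α = (n + g + δ)·k.
Dividing both sides by k: k^(1−α) = s / (n + g + δ).
k^0.51 = 0.29 / (0.021 + 0.015 + 0.086) = 0.29 / 0.122 = 2.3770
k* = 2.3770^(1/0.51) ≈ 5.4615
y* = (k*)^α = 5.4615^0.49 ≈ 2.2976

y* = 2.30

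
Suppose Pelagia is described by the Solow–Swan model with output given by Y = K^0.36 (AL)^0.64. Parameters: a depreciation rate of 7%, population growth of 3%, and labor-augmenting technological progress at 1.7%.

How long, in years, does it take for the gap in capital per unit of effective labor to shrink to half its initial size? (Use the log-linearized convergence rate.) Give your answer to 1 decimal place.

t_½ ≈ 9.3 years

Near the steady state the convergence rate is λ = (1 − α)(n + g + δ).
λ = (1 − 0.36) × 0.117 = 0.64 × 0.117 = 0.07488
Half-life = ln 2 / λ = 0.6931 / 0.07488 ≈ 9.26 years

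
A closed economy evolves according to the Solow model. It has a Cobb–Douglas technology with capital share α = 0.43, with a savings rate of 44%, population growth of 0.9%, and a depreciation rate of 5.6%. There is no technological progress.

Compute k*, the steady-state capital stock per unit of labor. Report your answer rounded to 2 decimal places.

k* ≈ 28.65

At the steady state, Δk = 0, so s·k^α = (n + δ)·k.
Dividing both sides by k: k^(1−α) = s / (n + δ).
k^0.57 = 0.44 / (0.009 + 0.056) = 0.44 / 0.065 = 6.7692
k* = 6.7692^(1/0.57) ≈ 28.6473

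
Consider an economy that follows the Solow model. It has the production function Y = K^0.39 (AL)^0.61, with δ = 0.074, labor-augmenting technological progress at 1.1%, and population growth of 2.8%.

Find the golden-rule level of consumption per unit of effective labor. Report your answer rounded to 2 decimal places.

At the golden rule, f'(k) = n + g + δ, so α·k^(α−1) = n + g + δ and k_gold = (α/(n + g + δ))^(1/(1−α)).
k_gold = (0.39/0.113)^(1/0.61) = 3.4513^1.6393 ≈ 7.6193
c_gold = f(k_gold) − (n + g + δ)·k_gold = 2.2077 − 0.113×7.6193 ≈ 1.3467

c_gold ≈ 1.35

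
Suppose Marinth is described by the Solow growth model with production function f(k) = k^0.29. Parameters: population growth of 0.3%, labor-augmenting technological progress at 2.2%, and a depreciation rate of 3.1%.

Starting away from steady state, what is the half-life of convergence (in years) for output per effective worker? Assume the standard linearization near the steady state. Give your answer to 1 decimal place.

t_½ ≈ 17.4 years

Near the steady state the convergence rate is λ = (1 − α)(n + g + δ).
λ = (1 − 0.29) × 0.056 = 0.71 × 0.056 = 0.03976
Half-life = ln 2 / λ = 0.6931 / 0.03976 ≈ 17.43 years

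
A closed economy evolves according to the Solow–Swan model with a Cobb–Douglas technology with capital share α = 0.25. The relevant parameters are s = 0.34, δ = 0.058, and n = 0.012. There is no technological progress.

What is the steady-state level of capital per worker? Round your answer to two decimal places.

At the steady state, Δk = 0, so s·k^α = (n + δ)·k.
Dividing both sides by k: k^(1−α) = s / (n + δ).
k^0.75 = 0.34 / (0.012 + 0.058) = 0.34 / 0.070 = 4.8571
k* = 4.8571^(1/0.75) ≈ 8.2256

k* = 8.23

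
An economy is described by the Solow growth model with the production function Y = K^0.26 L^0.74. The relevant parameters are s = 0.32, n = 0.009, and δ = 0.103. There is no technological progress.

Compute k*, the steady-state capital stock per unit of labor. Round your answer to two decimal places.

In steady state, investment equals break-even investment: s·k^α = (n + δ)·k.
Dividing both sides by k: k^(1−α) = s / (n + δ).
k^0.74 = 0.32 / (0.009 + 0.103) = 0.32 / 0.112 = 2.8571
k* = 2.8571^(1/0.74) ≈ 4.1316

k* ≈ 4.13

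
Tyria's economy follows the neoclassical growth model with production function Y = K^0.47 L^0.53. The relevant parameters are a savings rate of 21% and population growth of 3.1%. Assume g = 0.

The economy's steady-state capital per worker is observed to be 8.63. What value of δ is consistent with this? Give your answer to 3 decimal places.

Steady state requires s·f(k) = (n + δ)·k, i.e. s·k^α = (n + δ)·k.
So s / (n + δ) = (k*)^(1−α) = 8.63^0.53 = 3.1339.
Therefore n + δ = s / 3.1339 = 0.21 / 3.1339 = 0.0670, so δ = 0.0670 − 0.031 = 0.0360.

δ ≈ 0.036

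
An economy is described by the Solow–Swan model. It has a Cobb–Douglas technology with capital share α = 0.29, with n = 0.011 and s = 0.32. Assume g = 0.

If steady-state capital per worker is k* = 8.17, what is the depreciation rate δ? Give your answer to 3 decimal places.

δ ≈ 0.061

Steady state requires s·f(k) = (n + δ)·k, i.e. s·k^α = (n + δ)·k.
So s / (n + δ) = (k*)^(1−α) = 8.17^0.71 = 4.4430.
Therefore n + δ = s / 4.4430 = 0.32 / 4.4430 = 0.0720, so δ = 0.0720 − 0.011 = 0.0610.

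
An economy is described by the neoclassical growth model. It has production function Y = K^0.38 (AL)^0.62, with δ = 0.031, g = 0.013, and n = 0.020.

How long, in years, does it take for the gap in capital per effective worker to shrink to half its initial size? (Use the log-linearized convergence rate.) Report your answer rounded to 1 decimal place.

Near the steady state the convergence rate is λ = (1 − α)(n + g + δ).
λ = (1 − 0.38) × 0.064 = 0.62 × 0.064 = 0.03968
Half-life = ln 2 / λ = 0.6931 / 0.03968 ≈ 17.47 years

half-life ≈ 17.5 years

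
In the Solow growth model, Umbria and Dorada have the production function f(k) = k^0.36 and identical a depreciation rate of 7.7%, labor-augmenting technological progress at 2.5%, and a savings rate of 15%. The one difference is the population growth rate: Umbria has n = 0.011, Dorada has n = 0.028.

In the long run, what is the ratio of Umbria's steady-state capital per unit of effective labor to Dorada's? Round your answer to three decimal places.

ratio ≈ 1.245

Steady-state k* = [s/(n + g + δ)]^(1/(1−α)), so the ratio is [ (s_U/(n + g + δ)_U) / (s_D/(n + g + δ)_D) ]^1.5625.
s_U/(n + g + δ)_U = 0.15/0.113 = 1.3274; s_D/(n + g + δ)_D = 0.15/0.130 = 1.1538.
Ratio = (1.3274/1.1538)^1.5625 = 1.1505^1.5625 ≈ 1.2449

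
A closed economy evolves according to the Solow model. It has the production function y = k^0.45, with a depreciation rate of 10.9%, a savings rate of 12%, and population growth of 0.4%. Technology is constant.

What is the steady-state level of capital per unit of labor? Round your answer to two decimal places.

k* = 1.12

Steady state requires s·f(k) = (n + δ)·k, i.e. s·k^α = (n + δ)·k.
Rearranging, k^(1−α) = s / (n + δ).
k^0.55 = 0.12 / (0.004 + 0.109) = 0.12 / 0.113 = 1.0619
k* = 1.0619^(1/0.55) ≈ 1.1154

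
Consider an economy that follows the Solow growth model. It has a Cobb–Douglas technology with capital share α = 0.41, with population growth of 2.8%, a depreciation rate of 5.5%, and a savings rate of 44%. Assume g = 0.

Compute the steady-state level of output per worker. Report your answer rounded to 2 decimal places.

In steady state, investment equals break-even investment: s·k^α = (n + δ)·k.
Rearranging, k^(1−α) = s / (n + δ).
k^0.59 = 0.44 / (0.028 + 0.055) = 0.44 / 0.083 = 5.3012
k* = 5.3012^(1/0.59) ≈ 16.8948
y* = (k*)^α = 16.8948^0.41 ≈ 3.1870

y* ≈ 3.19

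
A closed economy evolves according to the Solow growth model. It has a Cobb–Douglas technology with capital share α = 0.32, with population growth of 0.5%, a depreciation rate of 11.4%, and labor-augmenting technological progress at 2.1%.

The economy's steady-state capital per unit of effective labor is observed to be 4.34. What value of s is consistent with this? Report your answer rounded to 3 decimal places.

At the steady state, Δk = 0, so s·k^α = (n + g + δ)·k.
So s / (n + g + δ) = (k*)^(1−α) = 4.34^0.68 = 2.7133.
Therefore s = 2.7133 × (n + g + δ) = 2.7133 × 0.140 = 0.3799.

s ≈ 0.380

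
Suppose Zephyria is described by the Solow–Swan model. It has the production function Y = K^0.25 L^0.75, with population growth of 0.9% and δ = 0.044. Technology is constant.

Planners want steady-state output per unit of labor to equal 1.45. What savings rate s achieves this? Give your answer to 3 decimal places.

Steady state requires s·f(k) = (n + δ)·k, i.e. s·k^α = (n + δ)·k.
Since y* = [s/(n + δ)]^(α/(1−α)), we have s/(n + δ) = (y*)^((1−α)/α) = 1.45^3 = 3.0486.
Therefore s = 3.0486 × (n + δ) = 3.0486 × 0.053 = 0.1616.

s ≈ 0.162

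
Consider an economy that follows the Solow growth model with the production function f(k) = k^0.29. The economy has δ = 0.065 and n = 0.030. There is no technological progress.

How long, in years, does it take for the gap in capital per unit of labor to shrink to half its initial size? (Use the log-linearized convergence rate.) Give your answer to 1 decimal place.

Near the steady state the convergence rate is λ = (1 − α)(n + δ).
λ = (1 − 0.29) × 0.095 = 0.71 × 0.095 = 0.06745
Half-life = ln 2 / λ = 0.6931 / 0.06745 ≈ 10.28 years

about 10.3 years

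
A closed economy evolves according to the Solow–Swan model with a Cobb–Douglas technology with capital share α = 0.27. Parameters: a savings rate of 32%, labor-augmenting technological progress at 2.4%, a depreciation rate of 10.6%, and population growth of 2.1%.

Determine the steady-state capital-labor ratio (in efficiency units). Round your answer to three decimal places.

k* = 2.798

In steady state, investment equals break-even investment: s·k^α = (n + g + δ)·k.
Rearranging, k^(1−α) = s / (n + g + δ).
k^0.73 = 0.32 / (0.021 + 0.024 + 0.106) = 0.32 / 0.151 = 2.1192
k* = 2.1192^(1/0.73) ≈ 2.7978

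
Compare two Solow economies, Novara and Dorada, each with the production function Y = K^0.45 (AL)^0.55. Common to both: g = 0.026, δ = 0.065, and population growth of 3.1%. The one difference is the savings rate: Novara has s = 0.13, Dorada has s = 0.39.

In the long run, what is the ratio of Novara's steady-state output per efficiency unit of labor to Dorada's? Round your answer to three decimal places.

Steady-state y* = [s/(n + g + δ)]^(α/(1−α)), so the ratio is [ (s_N/(n + g + δ)_N) / (s_D/(n + g + δ)_D) ]^0.8182.
s_N/(n + g + δ)_N = 0.13/0.122 = 1.0656; s_D/(n + g + δ)_D = 0.39/0.122 = 3.1967.
Ratio = (1.0656/3.1967)^0.8182 = 0.3333^0.8182 ≈ 0.4070

y*_N / y*_D ≈ 0.407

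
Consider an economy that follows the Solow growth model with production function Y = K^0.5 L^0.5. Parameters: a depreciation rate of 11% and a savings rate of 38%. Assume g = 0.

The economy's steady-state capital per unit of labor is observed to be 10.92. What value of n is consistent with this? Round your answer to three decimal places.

In steady state, investment equals break-even investment: s·k^α = (n + δ)·k.
So s / (n + δ) = (k*)^(1−α) = 10.92^0.5 = 3.3045.
Therefore n + δ = s / 3.3045 = 0.38 / 3.3045 = 0.1150, so n = 0.1150 − 0.110 = 0.0050.

n ≈ 0.005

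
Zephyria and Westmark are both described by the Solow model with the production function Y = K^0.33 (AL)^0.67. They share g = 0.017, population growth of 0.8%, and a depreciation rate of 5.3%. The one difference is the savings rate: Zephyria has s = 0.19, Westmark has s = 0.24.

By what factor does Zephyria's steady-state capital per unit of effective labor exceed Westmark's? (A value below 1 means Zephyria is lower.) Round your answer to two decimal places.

ratio ≈ 0.71

Steady-state k* = [s/(n + g + δ)]^(1/(1−α)), so the ratio is [ (s_Z/(n + g + δ)_Z) / (s_W/(n + g + δ)_W) ]^1.4925.
s_Z/(n + g + δ)_Z = 0.19/0.078 = 2.4359; s_W/(n + g + δ)_W = 0.24/0.078 = 3.0769.
Ratio = (2.4359/3.0769)^1.4925 = 0.7917^1.4925 ≈ 0.7057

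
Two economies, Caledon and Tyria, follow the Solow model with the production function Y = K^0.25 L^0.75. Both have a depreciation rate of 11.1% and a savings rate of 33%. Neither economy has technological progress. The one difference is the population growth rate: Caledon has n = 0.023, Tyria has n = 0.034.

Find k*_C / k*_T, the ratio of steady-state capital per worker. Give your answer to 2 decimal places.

k*_C / k*_T ≈ 1.11

Steady-state k* = [s/(n + δ)]^(1/(1−α)), so the ratio is [ (s_C/(n + δ)_C) / (s_T/(n + δ)_T) ]^1.3333.
s_C/(n + δ)_C = 0.33/0.134 = 2.4627; s_T/(n + δ)_T = 0.33/0.145 = 2.2759.
Ratio = (2.4627/2.2759)^1.3333 = 1.0821^1.3333 ≈ 1.1109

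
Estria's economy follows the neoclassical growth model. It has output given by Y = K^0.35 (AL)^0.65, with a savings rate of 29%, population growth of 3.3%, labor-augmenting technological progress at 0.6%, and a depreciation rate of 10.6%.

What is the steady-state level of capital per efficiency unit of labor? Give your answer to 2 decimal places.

k* = 2.90

In steady state, investment equals break-even investment: s·k^α = (n + g + δ)·k.
Dividing both sides by k: k^(1−α) = s / (n + g + δ).
k^0.65 = 0.29 / (0.033 + 0.006 + 0.106) = 0.29 / 0.145 = 2.0000
k* = 2.0000^(1/0.65) ≈ 2.9048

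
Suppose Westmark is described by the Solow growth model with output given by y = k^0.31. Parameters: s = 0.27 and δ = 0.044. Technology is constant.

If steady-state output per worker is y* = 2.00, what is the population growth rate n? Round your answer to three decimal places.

At the steady state, Δk = 0, so s·k^α = (n + δ)·k.
Since y* = [s/(n + δ)]^(α/(1−α)), we have s/(n + δ) = (y*)^((1−α)/α) = 2.00^2.2258 = 4.6777.
Therefore n + δ = s / 4.6777 = 0.27 / 4.6777 = 0.0577, so n = 0.0577 − 0.044 = 0.0137.

n ≈ 0.014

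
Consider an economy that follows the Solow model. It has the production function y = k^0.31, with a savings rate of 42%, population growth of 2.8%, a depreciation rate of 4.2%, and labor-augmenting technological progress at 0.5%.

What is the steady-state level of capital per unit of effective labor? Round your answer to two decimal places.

k* ≈ 12.14

In steady state, investment equals break-even investment: s·k^α = (n + g + δ)·k.
Dividing both sides by k: k^(1−α) = s / (n + g + δ).
k^0.69 = 0.42 / (0.028 + 0.005 + 0.042) = 0.42 / 0.075 = 5.6000
k* = 5.6000^(1/0.69) ≈ 12.1431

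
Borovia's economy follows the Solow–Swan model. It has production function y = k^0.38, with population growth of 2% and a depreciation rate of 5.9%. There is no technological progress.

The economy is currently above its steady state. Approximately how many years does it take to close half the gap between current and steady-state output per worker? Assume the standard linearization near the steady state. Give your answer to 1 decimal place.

about 14.2 years

Near the steady state the convergence rate is λ = (1 − α)(n + δ).
λ = (1 − 0.38) × 0.079 = 0.62 × 0.079 = 0.04898
Half-life = ln 2 / λ = 0.6931 / 0.04898 ≈ 14.15 years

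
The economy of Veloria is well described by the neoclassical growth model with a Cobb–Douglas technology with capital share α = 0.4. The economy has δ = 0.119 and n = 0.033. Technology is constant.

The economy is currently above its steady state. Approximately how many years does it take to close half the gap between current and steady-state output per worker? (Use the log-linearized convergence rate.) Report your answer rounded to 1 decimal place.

t_½ ≈ 7.6 years

Near the steady state the convergence rate is λ = (1 − α)(n + δ).
λ = (1 − 0.4) × 0.152 = 0.6 × 0.152 = 0.0912
Half-life = ln 2 / λ = 0.6931 / 0.0912 ≈ 7.60 years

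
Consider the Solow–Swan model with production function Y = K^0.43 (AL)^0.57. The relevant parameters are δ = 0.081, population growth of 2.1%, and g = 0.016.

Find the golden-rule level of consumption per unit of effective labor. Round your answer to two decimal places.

At the golden rule, f'(k) = n + g + δ, so α·k^(α−1) = n + g + δ and k_gold = (α/(n + g + δ))^(1/(1−α)).
k_gold = (0.43/0.118)^(1/0.57) = 3.6441^1.7544 ≈ 9.6662
c_gold = f(k_gold) − (n + g + δ)·k_gold = 2.6525 − 0.118×9.6662 ≈ 1.5119

c_gold ≈ 1.51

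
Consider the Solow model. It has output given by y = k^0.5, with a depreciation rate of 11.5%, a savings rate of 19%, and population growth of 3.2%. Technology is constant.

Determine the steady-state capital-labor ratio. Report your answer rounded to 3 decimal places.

k* = 1.671

In steady state, investment equals break-even investment: s·k^α = (n + δ)·k.
Rearranging, k^(1−α) = s / (n + δ).
k^0.5 = 0.19 / (0.032 + 0.115) = 0.19 / 0.147 = 1.2925
k* = 1.2925^(1/0.5) ≈ 1.6706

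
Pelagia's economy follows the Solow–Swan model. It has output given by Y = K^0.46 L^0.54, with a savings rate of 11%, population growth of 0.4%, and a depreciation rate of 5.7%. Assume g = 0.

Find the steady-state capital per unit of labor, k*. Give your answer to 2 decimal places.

k* = 2.98

In steady state, investment equals break-even investment: s·k^α = (n + δ)·k.
Rearranging, k^(1−α) = s / (n + δ).
k^0.54 = 0.11 / (0.004 + 0.057) = 0.11 / 0.061 = 1.8033
k* = 1.8033^(1/0.54) ≈ 2.9799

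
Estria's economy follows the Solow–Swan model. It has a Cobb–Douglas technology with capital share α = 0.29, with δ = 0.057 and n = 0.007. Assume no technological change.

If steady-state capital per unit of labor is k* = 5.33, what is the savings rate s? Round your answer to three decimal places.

In steady state, investment equals break-even investment: s·k^α = (n + δ)·k.
So s / (n + δ) = (k*)^(1−α) = 5.33^0.71 = 3.2808.
Therefore s = 3.2808 × (n + δ) = 3.2808 × 0.064 = 0.2100.

s ≈ 0.210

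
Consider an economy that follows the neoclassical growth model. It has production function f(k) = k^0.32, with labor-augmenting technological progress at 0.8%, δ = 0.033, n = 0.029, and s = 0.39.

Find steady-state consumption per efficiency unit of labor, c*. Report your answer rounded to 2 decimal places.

Steady state requires s·f(k) = (n + g + δ)·k, i.e. s·k^α = (n + g + δ)·k.
Rearranging, k^(1−α) = s / (n + g + δ).
k^0.68 = 0.39 / (0.029 + 0.008 + 0.033) = 0.39 / 0.070 = 5.5714
k* = 5.5714^(1/0.68) ≈ 12.5028
y* = (k*)^α = 12.5028^0.32 ≈ 2.2441
c* = (1 − s)·y* = (1 − 0.39) × 2.2441 ≈ 1.3689

c* ≈ 1.37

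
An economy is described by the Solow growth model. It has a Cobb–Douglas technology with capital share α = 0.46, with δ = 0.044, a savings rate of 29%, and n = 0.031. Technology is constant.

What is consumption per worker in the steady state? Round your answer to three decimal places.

c* = 2.247

In steady state, investment equals break-even investment: s·k^α = (n + δ)·k.
Rearranging, k^(1−α) = s / (n + δ).
k^0.54 = 0.29 / (0.031 + 0.044) = 0.29 / 0.075 = 3.8667
k* = 3.8667^(1/0.54) ≈ 12.2368
y* = (k*)^α = 12.2368^0.46 ≈ 3.1647
c* = (1 − s)·y* = (1 − 0.29) × 3.1647 ≈ 2.2469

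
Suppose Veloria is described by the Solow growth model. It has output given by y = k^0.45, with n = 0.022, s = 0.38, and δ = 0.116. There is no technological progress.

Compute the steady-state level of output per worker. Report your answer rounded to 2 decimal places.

y* ≈ 2.29

In steady state, investment equals break-even investment: s·k^α = (n + δ)·k.
Dividing both sides by k: k^(1−α) = s / (n + δ).
k^0.55 = 0.38 / (0.022 + 0.116) = 0.38 / 0.138 = 2.7536
k* = 2.7536^(1/0.55) ≈ 6.3070
y* = (k*)^α = 6.3070^0.45 ≈ 2.2904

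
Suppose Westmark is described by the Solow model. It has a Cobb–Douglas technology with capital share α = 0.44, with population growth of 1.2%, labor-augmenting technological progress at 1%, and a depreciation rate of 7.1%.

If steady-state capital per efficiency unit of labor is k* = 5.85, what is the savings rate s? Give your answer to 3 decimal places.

At the steady state, Δk = 0, so s·k^α = (n + g + δ)·k.
So s / (n + g + δ) = (k*)^(1−α) = 5.85^0.56 = 2.6891.
Therefore s = 2.6891 × (n + g + δ) = 2.6891 × 0.093 = 0.2501.

s ≈ 0.250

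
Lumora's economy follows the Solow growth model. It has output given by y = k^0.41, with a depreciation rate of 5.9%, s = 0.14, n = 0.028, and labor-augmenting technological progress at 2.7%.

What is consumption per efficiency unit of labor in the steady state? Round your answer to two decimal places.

In steady state, investment equals break-even investment: s·k^α = (n + g + δ)·k.
Rearranging, k^(1−α) = s / (n + g + δ).
k^0.59 = 0.14 / (0.028 + 0.027 + 0.059) = 0.14 / 0.114 = 1.2281
k* = 1.2281^(1/0.59) ≈ 1.4166
y* = (k*)^α = 1.4166^0.41 ≈ 1.1535
c* = (1 − s)·y* = (1 − 0.14) × 1.1535 ≈ 0.9920

c* = 0.99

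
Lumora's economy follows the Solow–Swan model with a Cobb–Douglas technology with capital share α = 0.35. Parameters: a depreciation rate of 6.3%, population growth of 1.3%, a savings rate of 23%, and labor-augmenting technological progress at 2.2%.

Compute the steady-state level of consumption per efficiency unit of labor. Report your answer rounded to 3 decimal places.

Steady state requires s·f(k) = (n + g + δ)·k, i.e. s·k^α = (n + g + δ)·k.
Rearranging, k^(1−α) = s / (n + g + δ).
k^0.65 = 0.23 / (0.013 + 0.022 + 0.063) = 0.23 / 0.098 = 2.3469
k* = 2.3469^(1/0.65) ≈ 3.7153
y* = (k*)^α = 3.7153^0.35 ≈ 1.5831
c* = (1 − s)·y* = (1 − 0.23) × 1.5831 ≈ 1.2190

c* ≈ 1.219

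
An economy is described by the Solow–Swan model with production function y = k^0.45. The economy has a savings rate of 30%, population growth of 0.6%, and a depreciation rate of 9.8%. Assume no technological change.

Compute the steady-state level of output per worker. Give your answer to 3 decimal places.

In steady state, investment equals break-even investment: s·k^α = (n + δ)·k.
Dividing both sides by k: k^(1−α) = s / (n + δ).
k^0.55 = 0.30 / (0.006 + 0.098) = 0.30 / 0.104 = 2.8846
k* = 2.8846^(1/0.55) ≈ 6.8631
y* = (k*)^α = 6.8631^0.45 ≈ 2.3792

y* = 2.379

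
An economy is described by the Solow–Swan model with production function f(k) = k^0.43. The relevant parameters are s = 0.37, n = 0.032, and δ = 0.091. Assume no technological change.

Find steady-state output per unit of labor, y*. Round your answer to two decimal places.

y* = 2.30

In steady state, investment equals break-even investment: s·k^α = (n + δ)·k.
Rearranging, k^(1−α) = s / (n + δ).
k^0.57 = 0.37 / (0.032 + 0.091) = 0.37 / 0.123 = 3.0081
k* = 3.0081^(1/0.57) ≈ 6.9041
y* = (k*)^α = 6.9041^0.43 ≈ 2.2952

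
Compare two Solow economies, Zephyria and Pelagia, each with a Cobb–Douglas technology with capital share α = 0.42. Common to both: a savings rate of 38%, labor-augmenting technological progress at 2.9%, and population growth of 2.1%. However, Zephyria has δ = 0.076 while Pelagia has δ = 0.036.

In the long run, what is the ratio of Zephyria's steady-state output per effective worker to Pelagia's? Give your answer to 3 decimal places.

Steady-state y* = [s/(n + g + δ)]^(α/(1−α)), so the ratio is [ (s_Z/(n + g + δ)_Z) / (s_P/(n + g + δ)_P) ]^0.7241.
s_Z/(n + g + δ)_Z = 0.38/0.126 = 3.0159; s_P/(n + g + δ)_P = 0.38/0.086 = 4.4186.
Ratio = (3.0159/4.4186)^0.7241 = 0.6825^0.7241 ≈ 0.7584

y*_Z / y*_P ≈ 0.758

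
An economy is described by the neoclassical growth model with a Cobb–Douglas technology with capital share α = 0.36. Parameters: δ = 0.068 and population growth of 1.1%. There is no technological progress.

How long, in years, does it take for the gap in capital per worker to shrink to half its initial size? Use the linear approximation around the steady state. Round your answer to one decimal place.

Near the steady state the convergence rate is λ = (1 − α)(n + δ).
λ = (1 − 0.36) × 0.079 = 0.64 × 0.079 = 0.05056
Half-life = ln 2 / λ = 0.6931 / 0.05056 ≈ 13.71 years

t_½ ≈ 13.7 years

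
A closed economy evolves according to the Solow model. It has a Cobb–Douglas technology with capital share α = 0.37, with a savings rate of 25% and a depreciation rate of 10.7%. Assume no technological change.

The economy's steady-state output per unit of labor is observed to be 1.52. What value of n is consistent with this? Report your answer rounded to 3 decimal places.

Steady state requires s·f(k) = (n + δ)·k, i.e. s·k^α = (n + δ)·k.
Since y* = [s/(n + δ)]^(α/(1−α)), we have s/(n + δ) = (y*)^((1−α)/α) = 1.52^1.7027 = 2.0400.
Therefore n + δ = s / 2.0400 = 0.25 / 2.0400 = 0.1225, so n = 0.1225 − 0.107 = 0.0155.

n ≈ 0.016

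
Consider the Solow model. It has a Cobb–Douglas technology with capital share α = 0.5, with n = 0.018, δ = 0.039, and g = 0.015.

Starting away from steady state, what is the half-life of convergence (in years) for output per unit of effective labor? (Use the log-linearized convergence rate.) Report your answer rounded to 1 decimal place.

t_½ ≈ 19.3 years

Near the steady state the convergence rate is λ = (1 − α)(n + g + δ).
λ = (1 − 0.5) × 0.072 = 0.5 × 0.072 = 0.0360
Half-life = ln 2 / λ = 0.6931 / 0.0360 ≈ 19.25 years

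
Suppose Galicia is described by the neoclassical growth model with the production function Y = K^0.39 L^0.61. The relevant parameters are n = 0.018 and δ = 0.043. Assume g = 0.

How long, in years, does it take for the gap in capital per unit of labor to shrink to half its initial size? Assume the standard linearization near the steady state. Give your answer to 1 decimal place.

half-life ≈ 18.6 years

Near the steady state the convergence rate is λ = (1 − α)(n + δ).
λ = (1 − 0.39) × 0.061 = 0.61 × 0.061 = 0.03721
Half-life = ln 2 / λ = 0.6931 / 0.03721 ≈ 18.63 years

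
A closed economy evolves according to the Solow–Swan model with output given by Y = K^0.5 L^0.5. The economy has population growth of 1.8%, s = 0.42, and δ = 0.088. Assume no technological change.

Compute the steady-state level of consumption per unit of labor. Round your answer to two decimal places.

Steady state requires s·f(k) = (n + δ)·k, i.e. s·k^α = (n + δ)·k.
Rearranging, k^(1−α) = s / (n + δ).
k^0.5 = 0.42 / (0.018 + 0.088) = 0.42 / 0.106 = 3.9623
k* = 3.9623^(1/0.5) ≈ 15.6998
y* = (k*)^α = 15.6998^0.5 ≈ 3.9623
c* = (1 − s)·y* = (1 − 0.42) × 3.9623 ≈ 2.2981

c* ≈ 2.30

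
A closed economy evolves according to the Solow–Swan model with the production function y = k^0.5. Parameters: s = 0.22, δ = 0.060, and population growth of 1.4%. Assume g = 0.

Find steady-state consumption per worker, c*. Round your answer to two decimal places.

c* = 2.32

Steady state requires s·f(k) = (n + δ)·k, i.e. s·k^α = (n + δ)·k.
Dividing both sides by k: k^(1−α) = s / (n + δ).
k^0.5 = 0.22 / (0.014 + 0.060) = 0.22 / 0.074 = 2.9730
k* = 2.9730^(1/0.5) ≈ 8.8387
y* = (k*)^α = 8.8387^0.5 ≈ 2.9730
c* = (1 − s)·y* = (1 − 0.22) × 2.9730 ≈ 2.3189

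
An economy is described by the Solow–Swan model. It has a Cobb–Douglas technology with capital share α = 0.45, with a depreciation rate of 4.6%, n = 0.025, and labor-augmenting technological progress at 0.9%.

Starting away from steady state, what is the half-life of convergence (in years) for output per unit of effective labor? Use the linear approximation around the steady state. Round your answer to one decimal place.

half-life ≈ 15.8 years

Near the steady state the convergence rate is λ = (1 − α)(n + g + δ).
λ = (1 − 0.45) × 0.080 = 0.55 × 0.080 = 0.0440
Half-life = ln 2 / λ = 0.6931 / 0.0440 ≈ 15.75 years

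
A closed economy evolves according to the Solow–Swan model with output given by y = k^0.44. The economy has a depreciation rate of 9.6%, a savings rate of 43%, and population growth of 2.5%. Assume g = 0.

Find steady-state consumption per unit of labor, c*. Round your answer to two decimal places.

c* = 1.54

At the steady state, Δk = 0, so s·k^α = (n + δ)·k.
Rearranging, k^(1−α) = s / (n + δ).
k^0.56 = 0.43 / (0.025 + 0.096) = 0.43 / 0.121 = 3.5537
k* = 3.5537^(1/0.56) ≈ 9.6241
y* = (k*)^α = 9.6241^0.44 ≈ 2.7082
c* = (1 − s)·y* = (1 − 0.43) × 2.7082 ≈ 1.5437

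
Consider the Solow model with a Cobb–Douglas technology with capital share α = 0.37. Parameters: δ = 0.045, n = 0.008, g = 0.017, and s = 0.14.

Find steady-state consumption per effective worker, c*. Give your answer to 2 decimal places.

At the steady state, Δk = 0, so s·k^α = (n + g + δ)·k.
Rearranging, k^(1−α) = s / (n + g + δ).
k^0.63 = 0.14 / (0.008 + 0.017 + 0.045) = 0.14 / 0.070 = 2.0000
k* = 2.0000^(1/0.63) ≈ 3.0049
y* = (k*)^α = 3.0049^0.37 ≈ 1.5024
c* = (1 − s)·y* = (1 − 0.14) × 1.5024 ≈ 1.2921

c* ≈ 1.29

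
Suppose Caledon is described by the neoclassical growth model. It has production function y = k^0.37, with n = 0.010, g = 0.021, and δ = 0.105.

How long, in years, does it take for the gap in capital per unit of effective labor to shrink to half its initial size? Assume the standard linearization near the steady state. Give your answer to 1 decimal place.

t_½ ≈ 8.1 years

Near the steady state the convergence rate is λ = (1 − α)(n + g + δ).
λ = (1 − 0.37) × 0.136 = 0.63 × 0.136 = 0.08568
Half-life = ln 2 / λ = 0.6931 / 0.08568 ≈ 8.09 years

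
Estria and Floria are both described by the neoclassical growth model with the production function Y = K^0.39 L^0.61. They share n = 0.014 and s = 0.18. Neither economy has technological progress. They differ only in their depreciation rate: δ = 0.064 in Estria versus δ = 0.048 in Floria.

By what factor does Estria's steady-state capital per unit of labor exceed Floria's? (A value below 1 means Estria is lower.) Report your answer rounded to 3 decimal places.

Steady-state k* = [s/(n + δ)]^(1/(1−α)), so the ratio is [ (s_E/(n + δ)_E) / (s_F/(n + δ)_F) ]^1.6393.
s_E/(n + δ)_E = 0.18/0.078 = 2.3077; s_F/(n + δ)_F = 0.18/0.062 = 2.9032.
Ratio = (2.3077/2.9032)^1.6393 = 0.7949^1.6393 ≈ 0.6864

ratio ≈ 0.686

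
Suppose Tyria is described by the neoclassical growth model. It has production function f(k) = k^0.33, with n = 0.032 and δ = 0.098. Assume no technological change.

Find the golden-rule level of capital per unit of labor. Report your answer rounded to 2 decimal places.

k_gold ≈ 4.02

The golden rule sets f'(k) = n + δ, i.e. α·k^(α−1) = n + δ.
So k^(1−α) = α / (n + δ) = 0.33 / 0.130 = 2.5385.
k_gold = 2.5385^(1/0.67) ≈ 4.0165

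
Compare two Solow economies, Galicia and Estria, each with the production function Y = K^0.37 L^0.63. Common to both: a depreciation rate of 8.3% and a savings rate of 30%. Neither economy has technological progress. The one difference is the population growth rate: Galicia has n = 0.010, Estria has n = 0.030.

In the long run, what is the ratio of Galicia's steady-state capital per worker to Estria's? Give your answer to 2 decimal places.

k*_G / k*_E ≈ 1.36

Steady-state k* = [s/(n + δ)]^(1/(1−α)), so the ratio is [ (s_G/(n + δ)_G) / (s_E/(n + δ)_E) ]^1.5873.
s_G/(n + δ)_G = 0.30/0.093 = 3.2258; s_E/(n + δ)_E = 0.30/0.113 = 2.6549.
Ratio = (3.2258/2.6549)^1.5873 = 1.2150^1.5873 ≈ 1.3622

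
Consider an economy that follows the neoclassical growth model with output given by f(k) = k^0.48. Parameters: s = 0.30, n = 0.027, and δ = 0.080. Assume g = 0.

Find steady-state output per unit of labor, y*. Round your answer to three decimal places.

y* ≈ 2.590

At the steady state, Δk = 0, so s·k^α = (n + δ)·k.
Dividing both sides by k: k^(1−α) = s / (n + δ).
k^0.52 = 0.30 / (0.027 + 0.080) = 0.30 / 0.107 = 2.8037
k* = 2.8037^(1/0.52) ≈ 7.2614
y* = (k*)^α = 7.2614^0.48 ≈ 2.5899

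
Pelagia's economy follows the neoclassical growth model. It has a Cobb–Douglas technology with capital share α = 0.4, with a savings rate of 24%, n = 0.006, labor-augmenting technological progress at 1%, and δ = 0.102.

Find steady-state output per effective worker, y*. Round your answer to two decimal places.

y* = 1.61

At the steady state, Δk = 0, so s·k^α = (n + g + δ)·k.
Dividing both sides by k: k^(1−α) = s / (n + g + δ).
k^0.6 = 0.24 / (0.006 + 0.010 + 0.102) = 0.24 / 0.118 = 2.0339
k* = 2.0339^(1/0.6) ≈ 3.2650
y* = (k*)^α = 3.2650^0.4 ≈ 1.6053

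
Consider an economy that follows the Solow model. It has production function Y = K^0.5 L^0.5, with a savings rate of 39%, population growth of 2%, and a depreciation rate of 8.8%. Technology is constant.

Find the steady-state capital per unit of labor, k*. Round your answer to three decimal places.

k* = 13.040

Steady state requires s·f(k) = (n + δ)·k, i.e. s·k^α = (n + δ)·k.
Dividing both sides by k: k^(1−α) = s / (n + δ).
k^0.5 = 0.39 / (0.020 + 0.088) = 0.39 / 0.108 = 3.6111
k* = 3.6111^(1/0.5) ≈ 13.0400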